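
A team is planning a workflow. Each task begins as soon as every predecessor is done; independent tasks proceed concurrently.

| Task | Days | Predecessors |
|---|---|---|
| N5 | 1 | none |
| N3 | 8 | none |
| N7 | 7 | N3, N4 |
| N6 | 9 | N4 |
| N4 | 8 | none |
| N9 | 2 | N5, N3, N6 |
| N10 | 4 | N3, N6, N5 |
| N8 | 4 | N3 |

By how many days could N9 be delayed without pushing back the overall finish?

2

The longest chain is N4→N6→N10 = 8+9+4 = 21; overall finish 21 days.
N9 finishes as early as 19 and must finish by 21.
Float = 21 − 19 = 2.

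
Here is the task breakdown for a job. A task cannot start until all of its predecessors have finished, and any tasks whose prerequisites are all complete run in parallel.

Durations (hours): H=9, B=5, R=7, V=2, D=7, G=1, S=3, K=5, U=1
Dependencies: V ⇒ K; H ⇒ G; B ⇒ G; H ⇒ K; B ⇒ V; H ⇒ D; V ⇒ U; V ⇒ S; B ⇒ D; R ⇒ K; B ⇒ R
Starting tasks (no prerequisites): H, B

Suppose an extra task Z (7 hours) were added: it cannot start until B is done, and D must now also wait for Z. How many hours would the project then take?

19

Originally the project takes 17 hours.
With Z inserted, D now waits for max(B, H, Z).
New critical path: B→Z→D = 5+7+7 = 19 ⇒ 19 hours.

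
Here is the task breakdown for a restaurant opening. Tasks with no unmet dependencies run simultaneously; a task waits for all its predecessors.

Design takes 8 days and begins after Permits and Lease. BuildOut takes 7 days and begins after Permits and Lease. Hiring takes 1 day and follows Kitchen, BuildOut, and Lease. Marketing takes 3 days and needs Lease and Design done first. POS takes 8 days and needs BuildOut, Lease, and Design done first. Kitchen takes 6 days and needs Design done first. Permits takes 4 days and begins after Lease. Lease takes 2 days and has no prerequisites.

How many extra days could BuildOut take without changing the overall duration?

1

The longest chain is Lease→Permits→Design→POS = 2+4+8+8 = 22; overall finish 22 days.
The longest chain containing BuildOut totals 21 days.
So BuildOut can slip 14 − 13 = 1 day.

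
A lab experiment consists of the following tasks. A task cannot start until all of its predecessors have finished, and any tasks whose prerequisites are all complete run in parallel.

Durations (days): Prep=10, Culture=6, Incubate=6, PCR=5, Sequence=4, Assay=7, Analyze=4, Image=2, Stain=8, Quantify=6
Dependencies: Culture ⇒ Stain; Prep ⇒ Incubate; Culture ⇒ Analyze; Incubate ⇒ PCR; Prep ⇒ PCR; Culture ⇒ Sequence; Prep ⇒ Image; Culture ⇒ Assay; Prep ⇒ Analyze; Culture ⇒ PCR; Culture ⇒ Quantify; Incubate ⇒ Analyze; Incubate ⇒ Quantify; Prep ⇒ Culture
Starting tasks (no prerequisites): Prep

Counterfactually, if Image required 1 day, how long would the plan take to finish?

24

Critical path before the change: Prep→Culture→Stain = 10+6+8 = 24 giving 24 days.
Image has 12 days of float (longest path through it is 12).
The critical path is still Prep→Culture→Stain; finish is now 24 days.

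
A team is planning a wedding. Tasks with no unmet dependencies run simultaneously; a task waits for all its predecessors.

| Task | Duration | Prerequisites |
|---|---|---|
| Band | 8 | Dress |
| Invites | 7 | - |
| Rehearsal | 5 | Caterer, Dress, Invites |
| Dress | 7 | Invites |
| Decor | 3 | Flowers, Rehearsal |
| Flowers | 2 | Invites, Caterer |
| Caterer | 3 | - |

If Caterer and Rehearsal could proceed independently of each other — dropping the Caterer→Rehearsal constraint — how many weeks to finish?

22

Before: longest chain Invites→Dress→Band = 7+7+8 = 22, finish 22.
Dropping Caterer→Rehearsal doesn't change Rehearsal's earliest start (14); another predecessor still binds.
The longest chain is now Invites→Dress→Band = 7+7+8 = 22, so the wedding takes 22 weeks.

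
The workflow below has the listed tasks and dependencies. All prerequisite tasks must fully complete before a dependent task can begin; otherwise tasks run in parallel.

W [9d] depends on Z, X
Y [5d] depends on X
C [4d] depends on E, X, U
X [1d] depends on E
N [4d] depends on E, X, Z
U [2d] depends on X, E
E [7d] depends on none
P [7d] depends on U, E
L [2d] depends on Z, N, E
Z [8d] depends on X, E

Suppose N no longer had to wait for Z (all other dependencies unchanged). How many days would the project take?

25

With the dependency in place, E→X→Z→W = 7+1+8+9 = 25 sets the finish at 25 days.
Without Z→N, N's earliest start moves from 16 to 8.
After: E→X→Z→W = 7+1+8+9 = 25 → 25 days.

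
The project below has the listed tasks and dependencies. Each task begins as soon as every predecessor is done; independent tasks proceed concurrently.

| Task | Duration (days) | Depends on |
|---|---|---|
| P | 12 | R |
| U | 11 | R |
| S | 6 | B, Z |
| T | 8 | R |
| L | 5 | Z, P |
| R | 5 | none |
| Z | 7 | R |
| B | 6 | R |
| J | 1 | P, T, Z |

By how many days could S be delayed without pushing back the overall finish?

R→P→L = 5+12+5 = 22 sets the makespan at 22 days.
S finishes as early as 18 and must finish by 22.
Slack of S = 16 − 12 = 4 days.

4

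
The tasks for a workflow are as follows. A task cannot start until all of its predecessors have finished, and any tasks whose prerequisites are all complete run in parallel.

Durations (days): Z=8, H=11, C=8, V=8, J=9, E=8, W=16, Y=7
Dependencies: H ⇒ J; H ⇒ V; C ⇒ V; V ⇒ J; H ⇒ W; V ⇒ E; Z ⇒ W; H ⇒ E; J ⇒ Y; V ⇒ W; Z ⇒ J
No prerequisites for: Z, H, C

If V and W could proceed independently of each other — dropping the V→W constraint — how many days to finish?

Original critical path: H→V→J→Y = 11+8+9+7 = 35 ⇒ 35 days.
Without V→W, W's earliest start moves from 19 to 11.
After: H→V→J→Y = 11+8+9+7 = 35 → 35 days.

35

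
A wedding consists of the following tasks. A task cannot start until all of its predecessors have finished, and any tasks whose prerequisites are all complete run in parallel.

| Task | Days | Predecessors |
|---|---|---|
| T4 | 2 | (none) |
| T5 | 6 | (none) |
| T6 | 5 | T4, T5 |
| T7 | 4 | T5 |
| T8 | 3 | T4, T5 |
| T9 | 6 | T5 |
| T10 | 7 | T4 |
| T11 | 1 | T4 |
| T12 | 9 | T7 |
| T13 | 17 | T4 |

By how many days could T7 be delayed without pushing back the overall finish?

0

Critical path: T4→T13 = 2+17 = 19, so the finish is 19 days.
Longest path through T7: 19 days (earliest finish 10, latest finish 10).
Float = 19 − 19 = 0.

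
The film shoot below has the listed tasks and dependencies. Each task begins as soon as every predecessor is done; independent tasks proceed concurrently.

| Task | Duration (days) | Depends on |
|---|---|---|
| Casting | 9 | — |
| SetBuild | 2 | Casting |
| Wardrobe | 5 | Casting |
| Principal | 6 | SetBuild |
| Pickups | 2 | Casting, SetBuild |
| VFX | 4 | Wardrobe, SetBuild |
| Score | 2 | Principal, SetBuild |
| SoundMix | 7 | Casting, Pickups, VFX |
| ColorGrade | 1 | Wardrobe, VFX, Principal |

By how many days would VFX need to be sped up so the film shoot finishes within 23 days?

2

Current finish: 25 days; target: 23.
VFX is on every critical path, so each day cut from VFX cuts the finish by one (this holds down to a finish of 22).
Need 25 − 23 = 2 days off VFX → VFX becomes 2 days, finish becomes 23.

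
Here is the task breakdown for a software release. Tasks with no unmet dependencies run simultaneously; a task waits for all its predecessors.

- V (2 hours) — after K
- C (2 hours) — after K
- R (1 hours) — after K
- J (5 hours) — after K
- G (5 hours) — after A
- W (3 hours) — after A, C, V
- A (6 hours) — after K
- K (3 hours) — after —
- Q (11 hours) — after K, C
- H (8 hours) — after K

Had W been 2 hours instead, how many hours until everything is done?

The binding path is K→C→Q = 3+2+11 = 16; finish at 16 hours.
W is off the critical path — its longest chain is 12 hours, giving 4 of slack.
That remains the longest chain; total 16 hours.

16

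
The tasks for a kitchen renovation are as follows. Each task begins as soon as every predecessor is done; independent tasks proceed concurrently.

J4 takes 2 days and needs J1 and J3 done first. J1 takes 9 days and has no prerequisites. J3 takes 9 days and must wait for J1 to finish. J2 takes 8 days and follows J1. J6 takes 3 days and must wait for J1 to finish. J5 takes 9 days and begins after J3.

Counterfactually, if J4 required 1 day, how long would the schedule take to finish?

Baseline: J1→J3→J5 = 9+9+9 = 27 → 27 days.
The longest path through J4 is only 20 days, so J4 has float 7.
No other chain overtakes it, so the finish is 27 days.

27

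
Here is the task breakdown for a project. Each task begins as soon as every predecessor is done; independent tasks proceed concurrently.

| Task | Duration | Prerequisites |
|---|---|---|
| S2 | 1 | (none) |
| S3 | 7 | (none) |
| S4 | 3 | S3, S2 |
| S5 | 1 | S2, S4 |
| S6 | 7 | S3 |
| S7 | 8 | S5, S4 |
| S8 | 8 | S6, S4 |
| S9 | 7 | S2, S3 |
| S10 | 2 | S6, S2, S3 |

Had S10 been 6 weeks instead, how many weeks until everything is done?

22

As given, the longest chain is S3→S6→S8 = 7+7+8 = 22, so the finish is 22 weeks.
The longest path through S10 is only 16 weeks, so S10 has float 6.
That remains the longest chain; total 22 weeks.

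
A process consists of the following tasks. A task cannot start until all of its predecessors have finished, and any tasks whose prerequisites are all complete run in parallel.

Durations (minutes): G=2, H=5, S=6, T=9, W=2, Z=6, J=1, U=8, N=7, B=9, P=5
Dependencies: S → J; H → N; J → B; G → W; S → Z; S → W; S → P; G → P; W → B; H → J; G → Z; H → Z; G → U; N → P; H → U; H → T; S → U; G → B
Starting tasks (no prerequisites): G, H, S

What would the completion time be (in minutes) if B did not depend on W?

Original critical path: H→N→P = 5+7+5 = 17 ⇒ 17 minutes.
Without W→B, B's earliest start moves from 8 to 7.
New critical path: H→N→P = 5+7+5 = 17 ⇒ 17 minutes.

17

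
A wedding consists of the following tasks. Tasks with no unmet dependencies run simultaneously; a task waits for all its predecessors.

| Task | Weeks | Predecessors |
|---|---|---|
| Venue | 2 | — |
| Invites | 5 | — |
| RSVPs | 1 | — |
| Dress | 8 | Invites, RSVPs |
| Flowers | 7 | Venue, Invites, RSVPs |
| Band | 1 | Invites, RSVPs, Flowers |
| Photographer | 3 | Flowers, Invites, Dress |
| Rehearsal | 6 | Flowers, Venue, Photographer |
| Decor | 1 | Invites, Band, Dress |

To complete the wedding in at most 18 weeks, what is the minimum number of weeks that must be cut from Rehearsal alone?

4

Current finish: 22 weeks; target: 18.
Rehearsal is on every critical path, so each week cut from Rehearsal cuts the finish by one (this holds down to a finish of 17).
Need 22 − 18 = 4 weeks off Rehearsal → Rehearsal becomes 2 weeks, finish becomes 18.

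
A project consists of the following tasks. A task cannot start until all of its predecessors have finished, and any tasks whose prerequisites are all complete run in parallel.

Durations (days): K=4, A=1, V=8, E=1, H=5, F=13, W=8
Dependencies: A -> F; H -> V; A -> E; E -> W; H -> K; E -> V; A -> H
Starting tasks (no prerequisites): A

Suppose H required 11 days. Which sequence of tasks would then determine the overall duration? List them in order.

A, H, V

The binding path is A→H→V = 1+5+8 = 14; finish at 14 days.
Since H is critical, the +6 change carries straight to that chain (now 20 days).
The critical path is still A→H→V; finish is now 20 days.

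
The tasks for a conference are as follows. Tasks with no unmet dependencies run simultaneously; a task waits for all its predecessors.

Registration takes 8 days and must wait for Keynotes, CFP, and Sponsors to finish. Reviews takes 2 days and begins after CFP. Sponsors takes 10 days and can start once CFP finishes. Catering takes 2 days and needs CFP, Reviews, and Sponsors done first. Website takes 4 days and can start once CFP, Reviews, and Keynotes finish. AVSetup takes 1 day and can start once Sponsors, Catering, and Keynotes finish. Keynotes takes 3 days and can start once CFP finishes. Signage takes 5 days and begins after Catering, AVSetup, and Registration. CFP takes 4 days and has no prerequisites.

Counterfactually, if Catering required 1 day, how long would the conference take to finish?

27

Baseline: CFP→Sponsors→Registration→Signage = 4+10+8+5 = 27 → 27 days.
Catering has 5 days of float (longest path through it is 22).
The critical path is still CFP→Sponsors→Registration→Signage; finish is now 27 days.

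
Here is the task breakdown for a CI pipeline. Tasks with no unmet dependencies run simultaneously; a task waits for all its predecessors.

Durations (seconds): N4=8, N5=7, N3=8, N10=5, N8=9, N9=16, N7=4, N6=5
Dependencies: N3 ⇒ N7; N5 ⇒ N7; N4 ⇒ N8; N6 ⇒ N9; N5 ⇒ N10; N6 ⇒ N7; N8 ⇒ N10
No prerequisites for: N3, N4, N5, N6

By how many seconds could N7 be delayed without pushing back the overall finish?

The longest chain is N4→N8→N10 = 8+9+5 = 22; overall finish 22 seconds.
Longest path through N7: 12 seconds (earliest finish 12, latest finish 22).
So N7 can slip 22 − 12 = 10 seconds.

10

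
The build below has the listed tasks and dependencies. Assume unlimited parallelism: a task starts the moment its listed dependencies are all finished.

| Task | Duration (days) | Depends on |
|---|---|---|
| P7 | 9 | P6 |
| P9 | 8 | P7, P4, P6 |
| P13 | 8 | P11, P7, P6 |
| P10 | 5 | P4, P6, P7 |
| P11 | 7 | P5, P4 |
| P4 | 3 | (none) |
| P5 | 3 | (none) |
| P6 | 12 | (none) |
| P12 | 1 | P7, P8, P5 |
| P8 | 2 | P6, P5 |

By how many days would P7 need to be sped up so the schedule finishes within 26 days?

Current finish: 29 days; target: 26.
P7 is on every critical path, so each day cut from P7 cuts the finish by one (this holds down to a finish of 21).
Need 29 − 26 = 3 days off P7 → P7 becomes 6 days, finish becomes 26.

3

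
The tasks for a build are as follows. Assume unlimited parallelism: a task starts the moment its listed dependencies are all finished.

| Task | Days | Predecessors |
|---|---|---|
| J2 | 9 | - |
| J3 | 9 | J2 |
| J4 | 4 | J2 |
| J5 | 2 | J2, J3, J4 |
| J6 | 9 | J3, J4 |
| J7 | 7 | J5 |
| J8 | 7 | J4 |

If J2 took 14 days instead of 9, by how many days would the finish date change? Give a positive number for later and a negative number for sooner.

5

Actual critical path: J2→J3→J5→J7 = 9+9+2+7 = 27 ⇒ 27 days.
J2 lies on that path, so at 14 days the path becomes 32 days.
That remains the longest chain; total 32 days.
Change in finish: 32 − 27 = +5 days.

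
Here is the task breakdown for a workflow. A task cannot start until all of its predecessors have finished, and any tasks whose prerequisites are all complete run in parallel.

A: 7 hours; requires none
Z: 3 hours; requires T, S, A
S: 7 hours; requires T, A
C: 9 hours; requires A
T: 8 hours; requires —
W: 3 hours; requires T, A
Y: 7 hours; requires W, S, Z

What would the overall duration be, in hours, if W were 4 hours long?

Critical path before the change: T→S→Z→Y = 8+7+3+7 = 25 giving 25 hours.
W is off the critical path — its longest chain is 18 hours, giving 7 of slack.
The critical path is still T→S→Z→Y; finish is now 25 hours.

25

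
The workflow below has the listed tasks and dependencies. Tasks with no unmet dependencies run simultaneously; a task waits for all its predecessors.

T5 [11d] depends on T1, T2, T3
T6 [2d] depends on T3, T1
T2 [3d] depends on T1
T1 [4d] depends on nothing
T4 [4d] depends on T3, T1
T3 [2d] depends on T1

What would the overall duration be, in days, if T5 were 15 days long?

Critical path before the change: T1→T2→T5 = 4+3+11 = 18 giving 18 days.
T5 is on the critical path; changing it to 15 makes that path 22 days.
No other chain overtakes it, so the finish is 22 days.

22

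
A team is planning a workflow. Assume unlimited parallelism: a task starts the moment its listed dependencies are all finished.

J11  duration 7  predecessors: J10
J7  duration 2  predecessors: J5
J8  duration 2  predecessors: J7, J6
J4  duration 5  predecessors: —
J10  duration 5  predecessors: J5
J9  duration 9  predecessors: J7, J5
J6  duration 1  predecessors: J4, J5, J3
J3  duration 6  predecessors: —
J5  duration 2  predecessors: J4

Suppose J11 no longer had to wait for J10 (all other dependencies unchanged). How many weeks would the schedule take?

18

With the dependency in place, J4→J5→J10→J11 = 5+2+5+7 = 19 sets the finish at 19 weeks.
Without J10→J11, J11's earliest start moves from 12 to 0.
The longest chain is now J4→J5→J7→J9 = 5+2+2+9 = 18, so the schedule takes 18 weeks.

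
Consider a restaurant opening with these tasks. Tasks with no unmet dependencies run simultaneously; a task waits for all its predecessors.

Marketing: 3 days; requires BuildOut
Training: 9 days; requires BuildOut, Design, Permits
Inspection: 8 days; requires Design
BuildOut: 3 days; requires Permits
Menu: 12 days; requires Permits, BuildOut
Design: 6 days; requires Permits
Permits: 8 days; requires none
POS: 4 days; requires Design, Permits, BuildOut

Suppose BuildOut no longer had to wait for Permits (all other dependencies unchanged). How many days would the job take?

23

Original critical path: Permits→Design→Training = 8+6+9 = 23 ⇒ 23 days.
Without Permits→BuildOut, BuildOut's earliest start moves from 8 to 0.
New critical path: Permits→Design→Training = 8+6+9 = 23 ⇒ 23 days.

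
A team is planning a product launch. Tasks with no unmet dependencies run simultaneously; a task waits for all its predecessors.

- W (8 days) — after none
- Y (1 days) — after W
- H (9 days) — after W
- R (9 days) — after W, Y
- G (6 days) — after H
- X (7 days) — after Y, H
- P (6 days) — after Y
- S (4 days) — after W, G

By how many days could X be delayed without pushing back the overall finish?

3

The longest chain is W→H→G→S = 8+9+6+4 = 27; overall finish 27 days.
X finishes as early as 24 and must finish by 27.
Float = 27 − 24 = 3.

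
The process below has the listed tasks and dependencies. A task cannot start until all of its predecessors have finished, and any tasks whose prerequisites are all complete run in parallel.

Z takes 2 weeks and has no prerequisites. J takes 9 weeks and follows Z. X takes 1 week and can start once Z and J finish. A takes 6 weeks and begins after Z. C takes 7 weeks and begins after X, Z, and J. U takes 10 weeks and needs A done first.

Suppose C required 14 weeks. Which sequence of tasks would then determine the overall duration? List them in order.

Actual critical path: Z→J→X→C = 2+9+1+7 = 19 ⇒ 19 weeks.
Since C is critical, the +7 change carries straight to that chain (now 26 weeks).
No other chain overtakes it, so the finish is 26 weeks.

Z, J, X, C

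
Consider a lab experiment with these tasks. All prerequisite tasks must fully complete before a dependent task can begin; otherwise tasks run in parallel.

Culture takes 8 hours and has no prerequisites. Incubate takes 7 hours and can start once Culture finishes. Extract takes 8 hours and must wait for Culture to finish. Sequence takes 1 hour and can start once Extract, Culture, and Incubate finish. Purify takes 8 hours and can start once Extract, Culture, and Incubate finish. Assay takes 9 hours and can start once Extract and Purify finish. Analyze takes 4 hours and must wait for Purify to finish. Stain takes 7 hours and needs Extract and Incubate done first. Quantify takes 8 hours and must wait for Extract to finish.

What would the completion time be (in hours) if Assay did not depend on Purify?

With the dependency in place, Culture→Extract→Purify→Assay = 8+8+8+9 = 33 sets the finish at 33 hours.
Without Purify→Assay, Assay's earliest start moves from 24 to 16.
New critical path: Culture→Extract→Purify→Analyze = 8+8+8+4 = 28 ⇒ 28 hours.

28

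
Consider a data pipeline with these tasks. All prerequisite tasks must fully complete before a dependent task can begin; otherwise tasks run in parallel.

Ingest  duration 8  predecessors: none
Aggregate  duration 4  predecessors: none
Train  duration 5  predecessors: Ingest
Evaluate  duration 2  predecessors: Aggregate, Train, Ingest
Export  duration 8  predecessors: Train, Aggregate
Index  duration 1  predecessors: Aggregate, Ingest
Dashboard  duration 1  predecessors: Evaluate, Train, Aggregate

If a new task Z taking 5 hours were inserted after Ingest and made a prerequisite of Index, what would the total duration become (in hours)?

21

Originally the data pipeline takes 21 hours.
With Z inserted, Index now waits for max(Aggregate, Ingest, Z).
New critical path: Ingest→Train→Export = 8+5+8 = 21 ⇒ 21 hours.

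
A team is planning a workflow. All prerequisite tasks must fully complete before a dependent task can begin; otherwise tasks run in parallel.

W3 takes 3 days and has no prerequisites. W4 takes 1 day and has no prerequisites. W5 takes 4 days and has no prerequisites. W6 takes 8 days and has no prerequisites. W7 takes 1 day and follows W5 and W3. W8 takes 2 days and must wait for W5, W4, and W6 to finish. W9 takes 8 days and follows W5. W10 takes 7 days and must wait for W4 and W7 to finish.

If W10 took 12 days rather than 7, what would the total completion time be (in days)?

17

Actual critical path: W5→W7→W10 = 4+1+7 = 12 ⇒ 12 days.
W10 lies on that path, so at 12 days the path becomes 17 days.
The critical path is still W5→W7→W10; finish is now 17 days.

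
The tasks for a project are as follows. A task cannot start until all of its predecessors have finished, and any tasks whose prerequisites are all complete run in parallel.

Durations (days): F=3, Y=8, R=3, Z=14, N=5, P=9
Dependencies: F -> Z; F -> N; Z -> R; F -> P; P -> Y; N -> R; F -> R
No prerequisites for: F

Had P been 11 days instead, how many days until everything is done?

22

As given, the longest chain is F→P→Y = 3+9+8 = 20, so the finish is 20 days.
P lies on that path, so at 11 days the path becomes 22 days.
No other chain overtakes it, so the finish is 22 days.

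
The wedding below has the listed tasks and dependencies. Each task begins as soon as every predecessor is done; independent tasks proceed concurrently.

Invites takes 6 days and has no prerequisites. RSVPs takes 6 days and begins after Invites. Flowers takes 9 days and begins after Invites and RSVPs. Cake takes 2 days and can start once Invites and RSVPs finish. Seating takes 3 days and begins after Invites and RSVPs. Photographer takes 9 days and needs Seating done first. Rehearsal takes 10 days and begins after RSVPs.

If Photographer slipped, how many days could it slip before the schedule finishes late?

0

The longest chain is Invites→RSVPs→Seating→Photographer = 6+6+3+9 = 24; overall finish 24 days.
Longest path through Photographer: 24 days (earliest finish 24, latest finish 24).
Float = 24 − 24 = 0.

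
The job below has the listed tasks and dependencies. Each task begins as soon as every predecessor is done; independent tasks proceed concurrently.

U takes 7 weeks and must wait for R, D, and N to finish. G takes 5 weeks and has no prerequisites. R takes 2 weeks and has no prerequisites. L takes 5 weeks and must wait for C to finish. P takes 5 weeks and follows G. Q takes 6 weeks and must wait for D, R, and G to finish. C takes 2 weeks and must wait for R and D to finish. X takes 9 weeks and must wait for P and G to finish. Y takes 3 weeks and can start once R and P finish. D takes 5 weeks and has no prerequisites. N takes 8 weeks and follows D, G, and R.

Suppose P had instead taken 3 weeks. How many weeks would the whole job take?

As given, the longest chain is G→N→U = 5+8+7 = 20, so the finish is 20 weeks.
P has 1 week of float (longest path through it is 19).
No other chain overtakes it, so the finish is 20 weeks.

20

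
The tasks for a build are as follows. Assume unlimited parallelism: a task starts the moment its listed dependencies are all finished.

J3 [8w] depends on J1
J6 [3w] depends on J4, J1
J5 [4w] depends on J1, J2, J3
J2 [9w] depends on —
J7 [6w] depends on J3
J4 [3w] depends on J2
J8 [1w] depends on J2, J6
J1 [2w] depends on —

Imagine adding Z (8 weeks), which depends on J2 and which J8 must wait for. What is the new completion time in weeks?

18

Originally the schedule takes 16 weeks.
With Z inserted, J8 now waits for max(J2, J6, Z).
New critical path: J2→Z→J8 = 9+8+1 = 18 ⇒ 18 weeks.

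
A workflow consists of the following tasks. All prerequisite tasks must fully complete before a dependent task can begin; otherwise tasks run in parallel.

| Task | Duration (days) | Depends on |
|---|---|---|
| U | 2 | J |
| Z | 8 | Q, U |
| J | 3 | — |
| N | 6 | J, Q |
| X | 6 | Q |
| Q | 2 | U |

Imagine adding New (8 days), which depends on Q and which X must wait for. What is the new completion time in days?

Originally the plan takes 15 days.
With New inserted, X now waits for max(Q, New).
New critical path: J→U→Q→New→X = 3+2+2+8+6 = 21 ⇒ 21 days.

21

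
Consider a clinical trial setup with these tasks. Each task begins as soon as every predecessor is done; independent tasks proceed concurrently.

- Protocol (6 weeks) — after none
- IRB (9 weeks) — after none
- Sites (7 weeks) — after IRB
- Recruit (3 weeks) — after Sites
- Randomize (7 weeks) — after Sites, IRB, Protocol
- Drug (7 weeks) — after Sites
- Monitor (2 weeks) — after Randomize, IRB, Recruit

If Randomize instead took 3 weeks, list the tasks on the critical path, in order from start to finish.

IRB, Sites, Drug

Baseline: IRB→Sites→Randomize→Monitor = 9+7+7+2 = 25 → 25 weeks.
Randomize lies on that path, so at 3 weeks the path becomes 21 weeks.
The binding chain switches to IRB→Sites→Drug = 9+7+7 = 23; finish 23 weeks.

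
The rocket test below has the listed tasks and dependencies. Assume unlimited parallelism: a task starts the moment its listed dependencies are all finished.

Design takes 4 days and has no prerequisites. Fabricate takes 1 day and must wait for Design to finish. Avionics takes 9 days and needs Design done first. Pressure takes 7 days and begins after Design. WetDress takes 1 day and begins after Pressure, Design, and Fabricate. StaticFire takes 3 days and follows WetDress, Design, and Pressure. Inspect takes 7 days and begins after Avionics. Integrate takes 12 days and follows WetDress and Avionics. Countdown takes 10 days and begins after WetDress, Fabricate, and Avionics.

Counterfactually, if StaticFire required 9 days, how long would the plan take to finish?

The binding path is Design→Avionics→Integrate = 4+9+12 = 25; finish at 25 days.
StaticFire is off the critical path — its longest chain is 15 days, giving 10 of slack.
The critical path is still Design→Avionics→Integrate; finish is now 25 days.

25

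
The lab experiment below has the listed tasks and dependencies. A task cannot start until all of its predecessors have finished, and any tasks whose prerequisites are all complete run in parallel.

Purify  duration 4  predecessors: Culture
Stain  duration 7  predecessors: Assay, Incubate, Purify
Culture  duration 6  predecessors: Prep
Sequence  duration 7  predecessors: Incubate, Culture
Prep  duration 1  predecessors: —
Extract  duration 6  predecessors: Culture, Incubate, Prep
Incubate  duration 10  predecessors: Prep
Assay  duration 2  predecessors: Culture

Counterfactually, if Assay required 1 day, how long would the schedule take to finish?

Baseline: Prep→Culture→Purify→Stain = 1+6+4+7 = 18 → 18 days.
Assay has 2 days of float (longest path through it is 16).
That remains the longest chain; total 18 days.

18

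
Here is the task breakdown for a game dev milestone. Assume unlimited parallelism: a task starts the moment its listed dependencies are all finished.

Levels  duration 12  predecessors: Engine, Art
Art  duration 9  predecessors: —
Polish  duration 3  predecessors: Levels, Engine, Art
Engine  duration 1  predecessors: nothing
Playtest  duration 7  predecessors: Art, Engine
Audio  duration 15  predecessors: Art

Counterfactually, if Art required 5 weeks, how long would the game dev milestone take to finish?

20

Actual critical path: Art→Levels→Polish = 9+12+3 = 24 ⇒ 24 weeks.
Since Art is critical, the -4 change carries straight to that chain (now 20 weeks).
That remains the longest chain; total 20 weeks.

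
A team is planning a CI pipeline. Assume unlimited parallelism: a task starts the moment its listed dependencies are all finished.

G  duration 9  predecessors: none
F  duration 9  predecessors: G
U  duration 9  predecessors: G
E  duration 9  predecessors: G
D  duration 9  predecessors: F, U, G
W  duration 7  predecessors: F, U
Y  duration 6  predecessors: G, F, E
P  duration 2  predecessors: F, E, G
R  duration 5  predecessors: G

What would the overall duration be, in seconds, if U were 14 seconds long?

32

Actual critical path: G→U→D = 9+9+9 = 27 ⇒ 27 seconds.
Since U is critical, the +5 change carries straight to that chain (now 32 seconds).
No other chain overtakes it, so the finish is 32 seconds.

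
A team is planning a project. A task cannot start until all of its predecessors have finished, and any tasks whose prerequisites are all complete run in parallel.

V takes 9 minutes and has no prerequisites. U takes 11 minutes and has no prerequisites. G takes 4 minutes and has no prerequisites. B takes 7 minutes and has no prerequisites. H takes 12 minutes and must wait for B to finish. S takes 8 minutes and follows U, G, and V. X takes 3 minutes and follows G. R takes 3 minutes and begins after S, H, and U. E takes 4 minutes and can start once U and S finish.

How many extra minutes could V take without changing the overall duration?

The longest chain is U→S→E = 11+8+4 = 23; overall finish 23 minutes.
Longest path through V: 21 minutes (earliest finish 9, latest finish 11).
Float = 23 − 21 = 2.

2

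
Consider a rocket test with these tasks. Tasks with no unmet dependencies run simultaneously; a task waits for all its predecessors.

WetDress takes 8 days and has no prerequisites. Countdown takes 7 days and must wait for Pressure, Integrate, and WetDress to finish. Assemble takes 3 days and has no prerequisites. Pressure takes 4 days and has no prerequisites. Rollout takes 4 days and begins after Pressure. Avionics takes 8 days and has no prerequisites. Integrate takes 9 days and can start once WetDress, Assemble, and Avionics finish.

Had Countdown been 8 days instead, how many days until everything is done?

25

As given, the longest chain is Avionics→Integrate→Countdown = 8+9+7 = 24, so the finish is 24 days.
Countdown is on the critical path; changing it to 8 makes that path 25 days.
The critical path is still Avionics→Integrate→Countdown; finish is now 25 days.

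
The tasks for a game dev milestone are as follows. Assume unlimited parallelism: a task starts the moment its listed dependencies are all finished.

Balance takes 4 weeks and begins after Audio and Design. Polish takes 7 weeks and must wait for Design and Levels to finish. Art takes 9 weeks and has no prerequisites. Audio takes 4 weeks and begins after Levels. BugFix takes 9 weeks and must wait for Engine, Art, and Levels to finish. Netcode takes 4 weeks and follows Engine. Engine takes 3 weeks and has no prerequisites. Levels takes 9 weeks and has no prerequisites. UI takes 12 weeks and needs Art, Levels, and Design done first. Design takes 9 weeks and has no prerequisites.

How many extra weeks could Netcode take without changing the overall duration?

Design→UI = 9+12 = 21 sets the makespan at 21 weeks.
Netcode finishes as early as 7 and must finish by 21.
Slack of Netcode = 17 − 3 = 14 weeks.

14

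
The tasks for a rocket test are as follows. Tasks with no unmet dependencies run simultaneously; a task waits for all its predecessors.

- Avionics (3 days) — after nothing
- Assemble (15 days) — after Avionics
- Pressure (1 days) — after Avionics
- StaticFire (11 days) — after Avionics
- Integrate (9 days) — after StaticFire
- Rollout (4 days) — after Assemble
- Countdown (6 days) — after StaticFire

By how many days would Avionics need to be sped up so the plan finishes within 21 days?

Current finish: 23 days; target: 21.
Avionics is on every critical path, so each day cut from Avionics cuts the finish by one (this holds down to a finish of 21).
Need 23 − 21 = 2 days off Avionics → Avionics becomes 1 day, finish becomes 21.

2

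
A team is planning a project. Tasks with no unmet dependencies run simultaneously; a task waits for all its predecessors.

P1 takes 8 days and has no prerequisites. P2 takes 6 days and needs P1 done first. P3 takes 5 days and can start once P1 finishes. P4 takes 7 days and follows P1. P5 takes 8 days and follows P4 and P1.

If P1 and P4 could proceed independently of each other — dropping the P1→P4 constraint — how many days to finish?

16

With the dependency in place, P1→P4→P5 = 8+7+8 = 23 sets the finish at 23 days.
Without P1→P4, P4's earliest start moves from 8 to 0.
The longest chain is now P1→P5 = 8+8 = 16, so the plan takes 16 days.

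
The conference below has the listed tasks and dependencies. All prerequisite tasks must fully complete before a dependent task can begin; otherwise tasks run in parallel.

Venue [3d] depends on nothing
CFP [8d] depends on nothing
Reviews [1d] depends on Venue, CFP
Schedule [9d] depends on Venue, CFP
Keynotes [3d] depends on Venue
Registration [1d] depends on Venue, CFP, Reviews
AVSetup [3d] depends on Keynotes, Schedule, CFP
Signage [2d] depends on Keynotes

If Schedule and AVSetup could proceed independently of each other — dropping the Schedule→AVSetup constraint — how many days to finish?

17

With the dependency in place, CFP→Schedule→AVSetup = 8+9+3 = 20 sets the finish at 20 days.
Without Schedule→AVSetup, AVSetup's earliest start moves from 17 to 8.
After: CFP→Schedule = 8+9 = 17 → 17 days.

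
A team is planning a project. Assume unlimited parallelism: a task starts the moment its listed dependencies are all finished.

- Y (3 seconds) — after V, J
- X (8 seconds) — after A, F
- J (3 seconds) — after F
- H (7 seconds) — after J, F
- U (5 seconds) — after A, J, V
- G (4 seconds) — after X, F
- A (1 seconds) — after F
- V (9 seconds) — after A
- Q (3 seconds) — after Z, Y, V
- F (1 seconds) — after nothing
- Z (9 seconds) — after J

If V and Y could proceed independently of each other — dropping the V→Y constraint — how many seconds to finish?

With the dependency in place, F→A→V→Y→Q = 1+1+9+3+3 = 17 sets the finish at 17 seconds.
Without V→Y, Y's earliest start moves from 11 to 4.
The longest chain is now F→J→Z→Q = 1+3+9+3 = 16, so the plan takes 16 seconds.

16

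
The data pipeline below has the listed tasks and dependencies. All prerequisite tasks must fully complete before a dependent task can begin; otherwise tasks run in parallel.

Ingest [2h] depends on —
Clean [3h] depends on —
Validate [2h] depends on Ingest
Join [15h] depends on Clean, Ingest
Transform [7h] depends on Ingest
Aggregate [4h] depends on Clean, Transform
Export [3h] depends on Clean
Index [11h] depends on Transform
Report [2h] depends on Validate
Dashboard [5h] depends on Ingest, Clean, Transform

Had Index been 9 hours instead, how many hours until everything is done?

As given, the longest chain is Ingest→Transform→Index = 2+7+11 = 20, so the finish is 20 hours.
Since Index is critical, the -2 change carries straight to that chain (now 18 hours).
No other chain overtakes it, so the finish is 18 hours.

18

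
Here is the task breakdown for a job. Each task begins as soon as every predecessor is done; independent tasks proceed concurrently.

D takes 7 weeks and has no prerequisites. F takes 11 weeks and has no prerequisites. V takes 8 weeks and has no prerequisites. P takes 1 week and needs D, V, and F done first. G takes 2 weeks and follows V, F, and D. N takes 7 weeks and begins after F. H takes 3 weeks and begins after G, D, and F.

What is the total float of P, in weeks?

6

The longest chain is F→N = 11+7 = 18; overall finish 18 weeks.
The longest chain containing P totals 12 weeks.
So P can slip 18 − 12 = 6 weeks.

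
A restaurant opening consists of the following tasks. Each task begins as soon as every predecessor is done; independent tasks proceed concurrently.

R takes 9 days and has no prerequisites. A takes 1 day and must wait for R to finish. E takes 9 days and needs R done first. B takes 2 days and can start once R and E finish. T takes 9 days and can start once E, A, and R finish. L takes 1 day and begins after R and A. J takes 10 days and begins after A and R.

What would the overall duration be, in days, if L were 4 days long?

Critical path before the change: R→E→T = 9+9+9 = 27 giving 27 days.
The longest path through L is only 11 days, so L has float 16.
No other chain overtakes it, so the finish is 27 days.

27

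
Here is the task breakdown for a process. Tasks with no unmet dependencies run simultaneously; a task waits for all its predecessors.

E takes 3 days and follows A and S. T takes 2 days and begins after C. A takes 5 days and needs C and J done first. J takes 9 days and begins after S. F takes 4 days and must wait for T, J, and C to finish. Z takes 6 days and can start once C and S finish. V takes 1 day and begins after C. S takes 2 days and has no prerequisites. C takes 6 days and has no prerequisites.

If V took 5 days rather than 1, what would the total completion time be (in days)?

19

As given, the longest chain is S→J→A→E = 2+9+5+3 = 19, so the finish is 19 days.
V is off the critical path — its longest chain is 7 days, giving 12 of slack.
That remains the longest chain; total 19 days.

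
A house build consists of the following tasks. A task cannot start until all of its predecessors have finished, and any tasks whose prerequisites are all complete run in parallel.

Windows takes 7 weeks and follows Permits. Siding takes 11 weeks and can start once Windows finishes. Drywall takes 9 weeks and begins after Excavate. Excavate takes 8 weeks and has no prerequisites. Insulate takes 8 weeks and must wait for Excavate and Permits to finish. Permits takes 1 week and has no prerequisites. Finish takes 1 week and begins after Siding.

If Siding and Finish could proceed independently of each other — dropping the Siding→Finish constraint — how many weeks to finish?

Original critical path: Permits→Windows→Siding→Finish = 1+7+11+1 = 20 ⇒ 20 weeks.
Without Siding→Finish, Finish's earliest start moves from 19 to 0.
New critical path: Permits→Windows→Siding = 1+7+11 = 19 ⇒ 19 weeks.

19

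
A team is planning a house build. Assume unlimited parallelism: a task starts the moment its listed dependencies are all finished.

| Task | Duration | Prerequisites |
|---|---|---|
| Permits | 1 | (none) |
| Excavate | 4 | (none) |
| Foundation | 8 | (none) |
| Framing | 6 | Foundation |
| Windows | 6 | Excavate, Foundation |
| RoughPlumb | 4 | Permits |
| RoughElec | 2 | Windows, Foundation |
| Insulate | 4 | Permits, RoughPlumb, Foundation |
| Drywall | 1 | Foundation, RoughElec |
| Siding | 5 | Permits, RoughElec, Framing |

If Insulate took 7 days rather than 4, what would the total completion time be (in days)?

21

The binding path is Foundation→Windows→RoughElec→Siding = 8+6+2+5 = 21; finish at 21 days.
The longest path through Insulate is only 12 days, so Insulate has float 9.
That remains the longest chain; total 21 days.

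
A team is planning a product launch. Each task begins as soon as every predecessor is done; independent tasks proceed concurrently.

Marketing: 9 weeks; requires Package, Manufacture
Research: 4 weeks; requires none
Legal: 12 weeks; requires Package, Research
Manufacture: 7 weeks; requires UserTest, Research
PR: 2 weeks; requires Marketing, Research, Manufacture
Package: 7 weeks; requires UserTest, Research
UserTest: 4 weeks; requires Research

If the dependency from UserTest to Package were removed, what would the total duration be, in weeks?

With the dependency in place, Research→UserTest→Package→Legal = 4+4+7+12 = 27 sets the finish at 27 weeks.
Without UserTest→Package, Package's earliest start moves from 8 to 4.
The longest chain is now Research→UserTest→Manufacture→Marketing→PR = 4+4+7+9+2 = 26, so the job takes 26 weeks.

26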